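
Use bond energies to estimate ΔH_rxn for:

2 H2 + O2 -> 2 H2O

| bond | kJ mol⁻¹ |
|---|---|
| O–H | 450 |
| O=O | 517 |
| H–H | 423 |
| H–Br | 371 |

ΔH ≈ −437 kJ

Bonds broken (reactants):
  H–H: 2 × 423 = 846
  O=O: 1 × 517 = 517
  Σ(broken) = 1363 kJ
Bonds formed (products):
  O–H: 4 × 450 = 1800
  Σ(formed) = 1800 kJ
ΔH = Σ(broken) − Σ(formed) = 1363 − 1800 = −437 kJ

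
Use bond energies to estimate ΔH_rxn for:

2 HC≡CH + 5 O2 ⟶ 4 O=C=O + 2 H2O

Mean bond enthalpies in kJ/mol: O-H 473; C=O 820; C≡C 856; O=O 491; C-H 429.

ΔH ≈ −2569 kJ

Bonds broken (reactants):
  C≡C: 2 × 856 = 1712
  C-H: 4 × 429 = 1716
  O=O: 5 × 491 = 2455
  Σ(broken) = 5883 kJ
Bonds formed (products):
  C=O: 8 × 820 = 6560
  O-H: 4 × 473 = 1892
  Σ(formed) = 8452 kJ
ΔH = Σ(broken) − Σ(formed) = 5883 − 8452 = −2569 kJ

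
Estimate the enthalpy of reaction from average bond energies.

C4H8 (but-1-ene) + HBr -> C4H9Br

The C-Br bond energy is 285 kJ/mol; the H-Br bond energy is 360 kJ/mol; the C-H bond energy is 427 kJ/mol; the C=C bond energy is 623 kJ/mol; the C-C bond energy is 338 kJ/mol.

Bonds broken (reactants):
  C-C: 2 × 338 = 676
  C-H: 8 × 427 = 3416
  C=C: 1 × 623 = 623
  H-Br: 1 × 360 = 360
  Σ(broken) = 5075 kJ
Bonds formed (products):
  C-Br: 1 × 285 = 285
  C-C: 3 × 338 = 1014
  C-H: 9 × 427 = 3843
  Σ(formed) = 5142 kJ
ΔH = Σ(broken) − Σ(formed) = 5075 − 5142 = −67 kJ

ΔH ≈ −67 kJ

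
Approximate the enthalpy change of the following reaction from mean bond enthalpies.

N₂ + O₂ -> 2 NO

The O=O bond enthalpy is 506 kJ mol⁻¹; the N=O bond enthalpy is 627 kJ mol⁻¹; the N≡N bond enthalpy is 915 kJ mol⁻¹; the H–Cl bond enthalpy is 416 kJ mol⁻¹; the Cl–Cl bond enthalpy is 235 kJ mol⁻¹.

Bonds broken (reactants):
  N≡N: 1 × 915 = 915
  O=O: 1 × 506 = 506
  Σ(broken) = 1421 kJ
Bonds formed (products):
  N=O: 2 × 627 = 1254
  Σ(formed) = 1254 kJ
ΔH = Σ(broken) − Σ(formed) = 1421 − 1254 = +167 kJ

ΔH ≈ +167 kJ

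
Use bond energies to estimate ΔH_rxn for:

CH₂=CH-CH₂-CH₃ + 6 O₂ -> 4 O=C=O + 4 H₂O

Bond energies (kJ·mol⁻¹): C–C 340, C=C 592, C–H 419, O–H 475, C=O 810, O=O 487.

Bonds broken (reactants):
  C–C: 2 × 340 = 680
  C–H: 8 × 419 = 3352
  C=C: 1 × 592 = 592
  O=O: 6 × 487 = 2922
  Σ(broken) = 7546 kJ
Bonds formed (products):
  C=O: 8 × 810 = 6480
  O–H: 8 × 475 = 3800
  Σ(formed) = 10280 kJ
ΔH = Σ(broken) − Σ(formed) = 7546 − 10280 = −2734 kJ

ΔH ≈ −2734 kJ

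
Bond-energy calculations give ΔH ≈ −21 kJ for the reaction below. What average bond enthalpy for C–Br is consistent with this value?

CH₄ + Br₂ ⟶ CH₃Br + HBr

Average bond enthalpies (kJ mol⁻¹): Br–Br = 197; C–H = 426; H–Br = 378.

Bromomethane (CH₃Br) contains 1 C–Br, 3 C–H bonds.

Let D be the C–Br bond energy.
Σ(broken) = 1×197 + 4×426 = 1901
Σ(formed) = 1×D + 3×426 + 1×378 = 1656 + D
ΔH = Σ(broken) − Σ(formed) = (1901) − (1656 + D) = +245 − D
Setting this equal to −21 kJ gives D = 266 kJ/mol.

D(C–Br) ≈ 266 kJ/mol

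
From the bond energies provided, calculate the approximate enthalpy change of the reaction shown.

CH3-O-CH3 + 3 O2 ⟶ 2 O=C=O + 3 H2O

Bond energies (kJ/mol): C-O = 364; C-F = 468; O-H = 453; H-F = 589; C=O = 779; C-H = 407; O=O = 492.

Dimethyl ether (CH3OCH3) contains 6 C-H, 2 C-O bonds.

ΔH ≈ −1188 kJ

Bonds broken (reactants):
  C-H: 6 × 407 = 2442
  C-O: 2 × 364 = 728
  O=O: 3 × 492 = 1476
  Σ(broken) = 4646 kJ
Bonds formed (products):
  C=O: 4 × 779 = 3116
  O-H: 6 × 453 = 2718
  Σ(formed) = 5834 kJ
ΔH = Σ(broken) − Σ(formed) = 4646 − 5834 = −1188 kJ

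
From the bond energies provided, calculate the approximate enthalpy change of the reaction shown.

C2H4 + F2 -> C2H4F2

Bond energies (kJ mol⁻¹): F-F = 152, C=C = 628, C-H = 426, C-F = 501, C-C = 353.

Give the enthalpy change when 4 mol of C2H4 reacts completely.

ΔH = −2300 kJ

Bonds broken (reactants):
  C-H: 4 × 426 = 1704
  C=C: 1 × 628 = 628
  F-F: 1 × 152 = 152
  Σ(broken) = 2484 kJ
Bonds formed (products):
  C-C: 1 × 353 = 353
  C-F: 2 × 501 = 1002
  C-H: 4 × 426 = 1704
  Σ(formed) = 3059 kJ
ΔH = Σ(broken) − Σ(formed) = 2484 − 3059 = −575 kJ
For 4× the reaction as written: 4 × (−575) = −2300 kJ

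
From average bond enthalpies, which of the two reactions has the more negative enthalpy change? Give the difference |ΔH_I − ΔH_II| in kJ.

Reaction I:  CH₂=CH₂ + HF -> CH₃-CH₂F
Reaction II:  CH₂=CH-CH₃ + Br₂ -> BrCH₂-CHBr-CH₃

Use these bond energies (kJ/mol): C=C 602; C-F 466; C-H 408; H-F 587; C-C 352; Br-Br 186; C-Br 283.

Reaction I:
  Bonds broken (reactants):
    C-H: 4 × 408 = 1632
    C=C: 1 × 602 = 602
    H-F: 1 × 587 = 587
    Σ(broken) = 2821 kJ
  Bonds formed (products):
    C-C: 1 × 352 = 352
    C-F: 1 × 466 = 466
    C-H: 5 × 408 = 2040
    Σ(formed) = 2858 kJ
  ΔH_I = 2821 − 2858 = −37 kJ
Reaction II:
  Bonds broken (reactants):
    Br-Br: 1 × 186 = 186
    C-C: 1 × 352 = 352
    C-H: 6 × 408 = 2448
    C=C: 1 × 602 = 602
    Σ(broken) = 3588 kJ
  Bonds formed (products):
    C-Br: 2 × 283 = 566
    C-C: 2 × 352 = 704
    C-H: 6 × 408 = 2448
    Σ(formed) = 3718 kJ
  ΔH_II = 3588 − 3718 = −130 kJ
ΔH_I − ΔH_II = +93 kJ, so reaction II has the more negative ΔH; |ΔH_I − ΔH_II| = 93 kJ.

Reaction II, by 93 kJ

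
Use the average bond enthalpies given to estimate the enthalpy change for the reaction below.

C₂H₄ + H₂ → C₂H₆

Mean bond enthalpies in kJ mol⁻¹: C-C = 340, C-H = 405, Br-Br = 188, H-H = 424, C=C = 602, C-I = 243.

ΔH ≈ −124 kJ

Bonds broken (reactants):
  C-H: 4 × 405 = 1620
  C=C: 1 × 602 = 602
  H-H: 1 × 424 = 424
  Σ(broken) = 2646 kJ
Bonds formed (products):
  C-C: 1 × 340 = 340
  C-H: 6 × 405 = 2430
  Σ(formed) = 2770 kJ
ΔH = Σ(broken) − Σ(formed) = 2646 − 2770 = −124 kJ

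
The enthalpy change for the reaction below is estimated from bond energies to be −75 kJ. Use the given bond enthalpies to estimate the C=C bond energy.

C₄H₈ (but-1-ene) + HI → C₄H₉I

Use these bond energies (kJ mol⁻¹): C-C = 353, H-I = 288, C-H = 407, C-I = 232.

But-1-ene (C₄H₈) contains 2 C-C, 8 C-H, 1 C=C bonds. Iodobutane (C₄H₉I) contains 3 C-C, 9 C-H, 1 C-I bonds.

Let D be the C=C bond energy.
Σ(broken) = 2×353 + 8×407 + 1×D + 1×288 = 4250 + D
Σ(formed) = 3×353 + 9×407 + 1×232 = 4954
ΔH = Σ(broken) − Σ(formed) = (4250 + D) − (4954) = −704 + D
Setting this equal to −75 kJ gives D = 629 kJ/mol.

D(C=C) ≈ 629 kJ/mol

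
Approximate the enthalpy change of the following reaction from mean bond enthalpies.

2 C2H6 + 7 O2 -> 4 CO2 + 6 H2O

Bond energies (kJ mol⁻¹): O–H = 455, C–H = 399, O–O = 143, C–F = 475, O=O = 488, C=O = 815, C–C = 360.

Bonds broken (reactants):
  C–C: 2 × 360 = 720
  C–H: 12 × 399 = 4788
  O=O: 7 × 488 = 3416
  Σ(broken) = 8924 kJ
Bonds formed (products):
  C=O: 8 × 815 = 6520
  O–H: 12 × 455 = 5460
  Σ(formed) = 11980 kJ
ΔH = Σ(broken) − Σ(formed) = 8924 − 11980 = −3056 kJ

ΔH ≈ −3056 kJ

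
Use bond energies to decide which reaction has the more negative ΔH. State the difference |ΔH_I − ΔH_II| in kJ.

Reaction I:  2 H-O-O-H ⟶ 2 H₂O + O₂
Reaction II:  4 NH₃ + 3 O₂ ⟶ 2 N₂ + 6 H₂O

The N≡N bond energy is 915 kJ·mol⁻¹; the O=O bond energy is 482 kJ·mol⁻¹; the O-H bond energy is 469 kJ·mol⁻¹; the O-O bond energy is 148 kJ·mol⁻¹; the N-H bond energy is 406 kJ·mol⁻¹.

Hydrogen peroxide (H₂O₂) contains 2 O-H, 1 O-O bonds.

Reaction I:
  Bonds broken (reactants):
    O-H: 4 × 469 = 1876
    O-O: 2 × 148 = 296
    Σ(broken) = 2172 kJ
  Bonds formed (products):
    O-H: 4 × 469 = 1876
    O=O: 1 × 482 = 482
    Σ(formed) = 2358 kJ
  ΔH_I = 2172 − 2358 = −186 kJ
Reaction II:
  Bonds broken (reactants):
    N-H: 12 × 406 = 4872
    O=O: 3 × 482 = 1446
    Σ(broken) = 6318 kJ
  Bonds formed (products):
    N≡N: 2 × 915 = 1830
    O-H: 12 × 469 = 5628
    Σ(formed) = 7458 kJ
  ΔH_II = 6318 − 7458 = −1140 kJ
ΔH_I − ΔH_II = +954 kJ, so reaction II has the more negative ΔH; |ΔH_I − ΔH_II| = 954 kJ.

Reaction II, by 954 kJ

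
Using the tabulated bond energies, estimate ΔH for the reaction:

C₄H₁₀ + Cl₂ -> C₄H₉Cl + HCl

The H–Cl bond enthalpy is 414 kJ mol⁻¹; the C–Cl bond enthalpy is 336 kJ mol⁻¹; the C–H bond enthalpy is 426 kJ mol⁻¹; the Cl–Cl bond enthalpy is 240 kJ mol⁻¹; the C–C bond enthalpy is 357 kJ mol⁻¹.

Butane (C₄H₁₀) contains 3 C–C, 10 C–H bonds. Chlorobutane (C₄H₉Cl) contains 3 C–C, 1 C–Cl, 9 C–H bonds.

ΔH ≈ −84 kJ

Bonds broken (reactants):
  C–C: 3 × 357 = 1071
  C–H: 10 × 426 = 4260
  Cl–Cl: 1 × 240 = 240
  Σ(broken) = 5571 kJ
Bonds formed (products):
  C–C: 3 × 357 = 1071
  C–Cl: 1 × 336 = 336
  C–H: 9 × 426 = 3834
  H–Cl: 1 × 414 = 414
  Σ(formed) = 5655 kJ
ΔH = Σ(broken) − Σ(formed) = 5571 − 5655 = −84 kJ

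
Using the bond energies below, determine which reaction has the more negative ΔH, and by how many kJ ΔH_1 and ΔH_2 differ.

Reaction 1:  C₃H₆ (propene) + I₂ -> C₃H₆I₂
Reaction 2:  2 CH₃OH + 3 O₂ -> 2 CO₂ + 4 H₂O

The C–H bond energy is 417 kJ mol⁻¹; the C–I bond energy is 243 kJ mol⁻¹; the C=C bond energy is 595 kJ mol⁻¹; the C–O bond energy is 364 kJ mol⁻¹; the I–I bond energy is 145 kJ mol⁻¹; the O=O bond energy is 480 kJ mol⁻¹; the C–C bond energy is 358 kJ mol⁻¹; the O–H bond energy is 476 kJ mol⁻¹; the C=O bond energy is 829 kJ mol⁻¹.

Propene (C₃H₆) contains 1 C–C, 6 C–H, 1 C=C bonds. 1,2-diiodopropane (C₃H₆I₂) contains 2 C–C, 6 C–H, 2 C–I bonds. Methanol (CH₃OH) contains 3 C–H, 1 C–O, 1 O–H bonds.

Reaction 1:
  Bonds broken (reactants):
    C–C: 1 × 358 = 358
    C–H: 6 × 417 = 2502
    C=C: 1 × 595 = 595
    I–I: 1 × 145 = 145
    Σ(broken) = 3600 kJ
  Bonds formed (products):
    C–C: 2 × 358 = 716
    C–H: 6 × 417 = 2502
    C–I: 2 × 243 = 486
    Σ(formed) = 3704 kJ
  ΔH_1 = 3600 − 3704 = −104 kJ
Reaction 2:
  Bonds broken (reactants):
    C–H: 6 × 417 = 2502
    C–O: 2 × 364 = 728
    O–H: 2 × 476 = 952
    O=O: 3 × 480 = 1440
    Σ(broken) = 5622 kJ
  Bonds formed (products):
    C=O: 4 × 829 = 3316
    O–H: 8 × 476 = 3808
    Σ(formed) = 7124 kJ
  ΔH_2 = 5622 − 7124 = −1502 kJ
ΔH_1 − ΔH_2 = +1398 kJ, so reaction 2 has the more negative ΔH; |ΔH_1 − ΔH_2| = 1398 kJ.

Reaction 2, by 1398 kJ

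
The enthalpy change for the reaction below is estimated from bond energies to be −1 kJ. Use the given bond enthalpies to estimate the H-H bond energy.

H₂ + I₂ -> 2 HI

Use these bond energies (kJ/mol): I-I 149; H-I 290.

Let D be the H-H bond energy.
Σ(broken) = 1×D + 1×149 = 149 + D
Σ(formed) = 2×290 = 580
ΔH = Σ(broken) − Σ(formed) = (149 + D) − (580) = −431 + D
Setting this equal to −1 kJ gives D = 430 kJ/mol.

D(H-H) ≈ 430 kJ/mol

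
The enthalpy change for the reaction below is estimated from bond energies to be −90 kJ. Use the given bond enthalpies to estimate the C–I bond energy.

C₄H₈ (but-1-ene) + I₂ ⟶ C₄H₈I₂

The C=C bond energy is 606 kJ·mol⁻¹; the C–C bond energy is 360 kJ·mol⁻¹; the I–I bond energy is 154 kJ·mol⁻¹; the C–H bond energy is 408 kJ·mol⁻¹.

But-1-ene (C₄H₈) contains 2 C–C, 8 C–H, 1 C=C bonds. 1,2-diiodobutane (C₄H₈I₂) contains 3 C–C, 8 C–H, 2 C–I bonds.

Let D be the C–I bond energy.
Σ(broken) = 2×360 + 8×408 + 1×606 + 1×154 = 4744
Σ(formed) = 3×360 + 8×408 + 2×D = 4344 + 2D
ΔH = Σ(broken) − Σ(formed) = (4744) − (4344 + 2D) = +400 − 2D
Setting this equal to −90 kJ gives 2D = 490, so D = 245 kJ/mol.

D(C–I) ≈ 245 kJ/mol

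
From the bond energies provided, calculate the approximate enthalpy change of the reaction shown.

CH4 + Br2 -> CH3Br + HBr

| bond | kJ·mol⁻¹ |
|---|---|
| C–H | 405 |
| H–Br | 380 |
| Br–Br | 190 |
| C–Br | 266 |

Bonds broken (reactants):
  Br–Br: 1 × 190 = 190
  C–H: 4 × 405 = 1620
  Σ(broken) = 1810 kJ
Bonds formed (products):
  C–Br: 1 × 266 = 266
  C–H: 3 × 405 = 1215
  H–Br: 1 × 380 = 380
  Σ(formed) = 1861 kJ
ΔH = Σ(broken) − Σ(formed) = 1810 − 1861 = −51 kJ

ΔH ≈ −51 kJ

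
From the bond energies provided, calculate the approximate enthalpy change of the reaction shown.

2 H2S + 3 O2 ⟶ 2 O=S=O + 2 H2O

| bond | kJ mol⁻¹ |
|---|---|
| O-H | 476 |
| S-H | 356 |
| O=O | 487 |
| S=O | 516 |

Bonds broken (reactants):
  O=O: 3 × 487 = 1461
  S-H: 4 × 356 = 1424
  Σ(broken) = 2885 kJ
Bonds formed (products):
  O-H: 4 × 476 = 1904
  S=O: 4 × 516 = 2064
  Σ(formed) = 3968 kJ
ΔH = Σ(broken) − Σ(formed) = 2885 − 3968 = −1083 kJ

ΔH ≈ −1083 kJ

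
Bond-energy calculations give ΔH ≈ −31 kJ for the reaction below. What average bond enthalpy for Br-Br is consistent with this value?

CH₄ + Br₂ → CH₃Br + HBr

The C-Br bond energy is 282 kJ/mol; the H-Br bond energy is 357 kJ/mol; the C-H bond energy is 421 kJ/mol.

D(Br-Br) ≈ 187 kJ/mol

Let D be the Br-Br bond energy.
Σ(broken) = 1×D + 4×421 = 1684 + D
Σ(formed) = 1×282 + 3×421 + 1×357 = 1902
ΔH = Σ(broken) − Σ(formed) = (1684 + D) − (1902) = −218 + D
Setting this equal to −31 kJ gives D = 187 kJ/mol.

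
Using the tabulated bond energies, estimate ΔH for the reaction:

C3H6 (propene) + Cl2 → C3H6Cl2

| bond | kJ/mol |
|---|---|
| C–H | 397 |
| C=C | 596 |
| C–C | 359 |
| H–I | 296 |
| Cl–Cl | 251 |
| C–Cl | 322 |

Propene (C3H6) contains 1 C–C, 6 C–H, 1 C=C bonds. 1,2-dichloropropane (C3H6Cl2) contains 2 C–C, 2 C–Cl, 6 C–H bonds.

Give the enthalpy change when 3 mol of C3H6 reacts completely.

Bonds broken (reactants):
  C–C: 1 × 359 = 359
  C–H: 6 × 397 = 2382
  C=C: 1 × 596 = 596
  Cl–Cl: 1 × 251 = 251
  Σ(broken) = 3588 kJ
Bonds formed (products):
  C–C: 2 × 359 = 718
  C–Cl: 2 × 322 = 644
  C–H: 6 × 397 = 2382
  Σ(formed) = 3744 kJ
ΔH = Σ(broken) − Σ(formed) = 3588 − 3744 = −156 kJ
For 3× the reaction as written: 3 × (−156) = −468 kJ

ΔH = −468 kJ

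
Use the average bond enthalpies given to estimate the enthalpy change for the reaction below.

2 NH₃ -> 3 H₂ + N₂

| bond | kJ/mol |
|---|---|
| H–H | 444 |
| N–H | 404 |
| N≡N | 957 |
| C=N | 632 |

ΔH ≈ +135 kJ

Bonds broken (reactants):
  N–H: 6 × 404 = 2424
  Σ(broken) = 2424 kJ
Bonds formed (products):
  H–H: 3 × 444 = 1332
  N≡N: 1 × 957 = 957
  Σ(formed) = 2289 kJ
ΔH = Σ(broken) − Σ(formed) = 2424 − 2289 = +135 kJ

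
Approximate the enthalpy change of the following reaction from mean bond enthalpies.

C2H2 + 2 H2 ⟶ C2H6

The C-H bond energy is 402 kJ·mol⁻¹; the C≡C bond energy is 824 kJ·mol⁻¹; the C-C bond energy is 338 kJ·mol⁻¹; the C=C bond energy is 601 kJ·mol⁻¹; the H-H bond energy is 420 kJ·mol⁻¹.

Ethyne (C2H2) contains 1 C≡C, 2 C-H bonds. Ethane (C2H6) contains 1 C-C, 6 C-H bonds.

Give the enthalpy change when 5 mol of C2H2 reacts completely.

Bonds broken (reactants):
  C≡C: 1 × 824 = 824
  C-H: 2 × 402 = 804
  H-H: 2 × 420 = 840
  Σ(broken) = 2468 kJ
Bonds formed (products):
  C-C: 1 × 338 = 338
  C-H: 6 × 402 = 2412
  Σ(formed) = 2750 kJ
ΔH = Σ(broken) − Σ(formed) = 2468 − 2750 = −282 kJ
For 5× the reaction as written: 5 × (−282) = −1410 kJ

ΔH = −1410 kJ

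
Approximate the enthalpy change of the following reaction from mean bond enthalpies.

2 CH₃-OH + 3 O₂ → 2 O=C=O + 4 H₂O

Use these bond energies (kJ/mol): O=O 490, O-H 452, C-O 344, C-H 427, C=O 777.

Bonds broken (reactants):
  C-H: 6 × 427 = 2562
  C-O: 2 × 344 = 688
  O-H: 2 × 452 = 904
  O=O: 3 × 490 = 1470
  Σ(broken) = 5624 kJ
Bonds formed (products):
  C=O: 4 × 777 = 3108
  O-H: 8 × 452 = 3616
  Σ(formed) = 6724 kJ
ΔH = Σ(broken) − Σ(formed) = 5624 − 6724 = −1100 kJ

ΔH ≈ −1100 kJ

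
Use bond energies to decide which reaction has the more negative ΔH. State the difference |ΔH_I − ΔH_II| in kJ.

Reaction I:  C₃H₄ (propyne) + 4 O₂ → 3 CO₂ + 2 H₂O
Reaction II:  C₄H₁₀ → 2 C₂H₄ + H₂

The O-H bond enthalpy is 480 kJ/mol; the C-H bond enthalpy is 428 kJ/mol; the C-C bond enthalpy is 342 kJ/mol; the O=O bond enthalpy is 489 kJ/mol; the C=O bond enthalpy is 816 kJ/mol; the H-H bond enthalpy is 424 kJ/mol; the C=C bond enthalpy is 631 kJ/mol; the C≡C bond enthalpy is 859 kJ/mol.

Reaction I:
  Bonds broken (reactants):
    C≡C: 1 × 859 = 859
    C-C: 1 × 342 = 342
    C-H: 4 × 428 = 1712
    O=O: 4 × 489 = 1956
    Σ(broken) = 4869 kJ
  Bonds formed (products):
    C=O: 6 × 816 = 4896
    O-H: 4 × 480 = 1920
    Σ(formed) = 6816 kJ
  ΔH_I = 4869 − 6816 = −1947 kJ
Reaction II:
  Bonds broken (reactants):
    C-C: 3 × 342 = 1026
    C-H: 10 × 428 = 4280
    Σ(broken) = 5306 kJ
  Bonds formed (products):
    C-H: 8 × 428 = 3424
    C=C: 2 × 631 = 1262
    H-H: 1 × 424 = 424
    Σ(formed) = 5110 kJ
  ΔH_II = 5306 − 5110 = +196 kJ
ΔH_I − ΔH_II = −2143 kJ, so reaction I has the more negative ΔH; |ΔH_I − ΔH_II| = 2143 kJ.

Reaction I, by 2143 kJ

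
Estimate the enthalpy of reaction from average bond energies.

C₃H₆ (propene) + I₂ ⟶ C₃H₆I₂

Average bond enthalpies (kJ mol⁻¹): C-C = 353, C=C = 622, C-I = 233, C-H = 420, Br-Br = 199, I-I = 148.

Bonds broken (reactants):
  C-C: 1 × 353 = 353
  C-H: 6 × 420 = 2520
  C=C: 1 × 622 = 622
  I-I: 1 × 148 = 148
  Σ(broken) = 3643 kJ
Bonds formed (products):
  C-C: 2 × 353 = 706
  C-H: 6 × 420 = 2520
  C-I: 2 × 233 = 466
  Σ(formed) = 3692 kJ
ΔH = Σ(broken) − Σ(formed) = 3643 − 3692 = −49 kJ

ΔH ≈ −49 kJ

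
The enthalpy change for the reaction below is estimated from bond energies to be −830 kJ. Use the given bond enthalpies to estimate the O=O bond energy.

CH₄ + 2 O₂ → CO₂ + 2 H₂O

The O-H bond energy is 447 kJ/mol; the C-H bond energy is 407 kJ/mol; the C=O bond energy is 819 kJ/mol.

Let D be the O=O bond energy.
Σ(broken) = 4×407 + 2×D = 1628 + 2D
Σ(formed) = 2×819 + 4×447 = 3426
ΔH = Σ(broken) − Σ(formed) = (1628 + 2D) − (3426) = −1798 + 2D
Setting this equal to −830 kJ gives 2D = 968, so D = 484 kJ/mol.

D(O=O) ≈ 484 kJ/mol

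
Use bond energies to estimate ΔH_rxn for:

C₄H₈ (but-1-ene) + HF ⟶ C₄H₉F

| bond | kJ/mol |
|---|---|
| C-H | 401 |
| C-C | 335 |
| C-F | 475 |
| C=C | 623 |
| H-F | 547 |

Bonds broken (reactants):
  C-C: 2 × 335 = 670
  C-H: 8 × 401 = 3208
  C=C: 1 × 623 = 623
  H-F: 1 × 547 = 547
  Σ(broken) = 5048 kJ
Bonds formed (products):
  C-C: 3 × 335 = 1005
  C-F: 1 × 475 = 475
  C-H: 9 × 401 = 3609
  Σ(formed) = 5089 kJ
ΔH = Σ(broken) − Σ(formed) = 5048 − 5089 = −41 kJ

ΔH ≈ −41 kJ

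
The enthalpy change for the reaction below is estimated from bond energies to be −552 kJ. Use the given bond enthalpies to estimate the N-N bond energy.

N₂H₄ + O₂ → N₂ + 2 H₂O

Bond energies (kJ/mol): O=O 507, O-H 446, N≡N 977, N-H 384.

D(N-N) ≈ 166 kJ/mol

Let D be the N-N bond energy.
Σ(broken) = 4×384 + 1×D + 1×507 = 2043 + D
Σ(formed) = 1×977 + 4×446 = 2761
ΔH = Σ(broken) − Σ(formed) = (2043 + D) − (2761) = −718 + D
Setting this equal to −552 kJ gives D = 166 kJ/mol.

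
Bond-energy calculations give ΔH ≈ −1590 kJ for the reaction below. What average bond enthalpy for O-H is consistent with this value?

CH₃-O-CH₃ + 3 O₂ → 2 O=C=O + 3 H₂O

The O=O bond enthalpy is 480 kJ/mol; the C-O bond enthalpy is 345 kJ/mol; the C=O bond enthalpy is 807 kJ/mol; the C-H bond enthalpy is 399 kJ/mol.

D(O-H) ≈ 481 kJ/mol

Let D be the O-H bond energy.
Σ(broken) = 6×399 + 2×345 + 3×480 = 4524
Σ(formed) = 4×807 + 6×D = 3228 + 6D
ΔH = Σ(broken) − Σ(formed) = (4524) − (3228 + 6D) = +1296 − 6D
Setting this equal to −1590 kJ gives 6D = 2886, so D = 481 kJ/mol.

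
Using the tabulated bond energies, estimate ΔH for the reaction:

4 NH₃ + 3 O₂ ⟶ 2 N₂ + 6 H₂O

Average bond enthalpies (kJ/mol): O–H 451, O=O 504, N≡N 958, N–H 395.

ΔH ≈ −1076 kJ

Bonds broken (reactants):
  N–H: 12 × 395 = 4740
  O=O: 3 × 504 = 1512
  Σ(broken) = 6252 kJ
Bonds formed (products):
  N≡N: 2 × 958 = 1916
  O–H: 12 × 451 = 5412
  Σ(formed) = 7328 kJ
ΔH = Σ(broken) − Σ(formed) = 6252 − 7328 = −1076 kJ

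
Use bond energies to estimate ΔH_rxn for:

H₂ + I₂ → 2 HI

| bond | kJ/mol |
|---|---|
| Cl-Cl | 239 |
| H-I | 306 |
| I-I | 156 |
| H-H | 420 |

Bonds broken (reactants):
  H-H: 1 × 420 = 420
  I-I: 1 × 156 = 156
  Σ(broken) = 576 kJ
Bonds formed (products):
  H-I: 2 × 306 = 612
  Σ(formed) = 612 kJ
ΔH = Σ(broken) − Σ(formed) = 576 − 612 = −36 kJ

ΔH ≈ −36 kJ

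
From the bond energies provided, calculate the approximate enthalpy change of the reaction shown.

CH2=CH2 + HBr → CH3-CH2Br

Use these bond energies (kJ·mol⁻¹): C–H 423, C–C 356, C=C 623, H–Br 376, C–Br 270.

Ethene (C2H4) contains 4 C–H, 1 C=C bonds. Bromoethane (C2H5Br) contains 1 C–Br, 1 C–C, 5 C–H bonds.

ΔH ≈ −50 kJ

Bonds broken (reactants):
  C–H: 4 × 423 = 1692
  C=C: 1 × 623 = 623
  H–Br: 1 × 376 = 376
  Σ(broken) = 2691 kJ
Bonds formed (products):
  C–Br: 1 × 270 = 270
  C–C: 1 × 356 = 356
  C–H: 5 × 423 = 2115
  Σ(formed) = 2741 kJ
ΔH = Σ(broken) − Σ(formed) = 2691 − 2741 = −50 kJ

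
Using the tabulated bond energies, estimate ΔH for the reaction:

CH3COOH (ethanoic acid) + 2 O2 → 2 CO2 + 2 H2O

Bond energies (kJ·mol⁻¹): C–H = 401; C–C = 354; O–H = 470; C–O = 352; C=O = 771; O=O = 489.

ΔH ≈ −836 kJ

Bonds broken (reactants):
  C–C: 1 × 354 = 354
  C–H: 3 × 401 = 1203
  C–O: 1 × 352 = 352
  C=O: 1 × 771 = 771
  O–H: 1 × 470 = 470
  O=O: 2 × 489 = 978
  Σ(broken) = 4128 kJ
Bonds formed (products):
  C=O: 4 × 771 = 3084
  O–H: 4 × 470 = 1880
  Σ(formed) = 4964 kJ
ΔH = Σ(broken) − Σ(formed) = 4128 − 4964 = −836 kJ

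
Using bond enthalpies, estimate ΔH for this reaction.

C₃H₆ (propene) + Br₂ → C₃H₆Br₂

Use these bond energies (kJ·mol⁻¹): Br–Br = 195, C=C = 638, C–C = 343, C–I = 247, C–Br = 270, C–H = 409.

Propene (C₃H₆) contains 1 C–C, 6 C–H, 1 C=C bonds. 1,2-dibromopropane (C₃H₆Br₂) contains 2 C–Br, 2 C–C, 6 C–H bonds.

Bonds broken (reactants):
  Br–Br: 1 × 195 = 195
  C–C: 1 × 343 = 343
  C–H: 6 × 409 = 2454
  C=C: 1 × 638 = 638
  Σ(broken) = 3630 kJ
Bonds formed (products):
  C–Br: 2 × 270 = 540
  C–C: 2 × 343 = 686
  C–H: 6 × 409 = 2454
  Σ(formed) = 3680 kJ
ΔH = Σ(broken) − Σ(formed) = 3630 − 3680 = −50 kJ

ΔH ≈ −50 kJ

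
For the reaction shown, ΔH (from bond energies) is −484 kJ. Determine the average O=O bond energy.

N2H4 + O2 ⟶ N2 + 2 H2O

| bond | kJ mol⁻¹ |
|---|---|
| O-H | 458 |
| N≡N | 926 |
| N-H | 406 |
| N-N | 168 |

D(O=O) ≈ 482 kJ/mol

Let D be the O=O bond energy.
Σ(broken) = 4×406 + 1×168 + 1×D = 1792 + D
Σ(formed) = 1×926 + 4×458 = 2758
ΔH = Σ(broken) − Σ(formed) = (1792 + D) − (2758) = −966 + D
Setting this equal to −484 kJ gives D = 482 kJ/mol.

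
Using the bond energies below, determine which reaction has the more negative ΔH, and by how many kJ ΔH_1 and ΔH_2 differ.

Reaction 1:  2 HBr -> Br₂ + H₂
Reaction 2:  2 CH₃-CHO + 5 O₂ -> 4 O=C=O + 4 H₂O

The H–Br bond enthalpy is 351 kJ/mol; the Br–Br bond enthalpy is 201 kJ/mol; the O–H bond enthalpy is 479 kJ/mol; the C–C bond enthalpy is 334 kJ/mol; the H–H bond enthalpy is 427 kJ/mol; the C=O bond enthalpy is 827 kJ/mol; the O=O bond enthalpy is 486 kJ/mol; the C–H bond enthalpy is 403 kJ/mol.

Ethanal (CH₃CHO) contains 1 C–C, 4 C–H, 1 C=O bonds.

Reaction 2, by 2546 kJ

Reaction 1:
  Bonds broken (reactants):
    H–Br: 2 × 351 = 702
    Σ(broken) = 702 kJ
  Bonds formed (products):
    Br–Br: 1 × 201 = 201
    H–H: 1 × 427 = 427
    Σ(formed) = 628 kJ
  ΔH_1 = 702 − 628 = +74 kJ
Reaction 2:
  Bonds broken (reactants):
    C–C: 2 × 334 = 668
    C–H: 8 × 403 = 3224
    C=O: 2 × 827 = 1654
    O=O: 5 × 486 = 2430
    Σ(broken) = 7976 kJ
  Bonds formed (products):
    C=O: 8 × 827 = 6616
    O–H: 8 × 479 = 3832
    Σ(formed) = 10448 kJ
  ΔH_2 = 7976 − 10448 = −2472 kJ
ΔH_1 − ΔH_2 = +2546 kJ, so reaction 2 has the more negative ΔH; |ΔH_1 − ΔH_2| = 2546 kJ.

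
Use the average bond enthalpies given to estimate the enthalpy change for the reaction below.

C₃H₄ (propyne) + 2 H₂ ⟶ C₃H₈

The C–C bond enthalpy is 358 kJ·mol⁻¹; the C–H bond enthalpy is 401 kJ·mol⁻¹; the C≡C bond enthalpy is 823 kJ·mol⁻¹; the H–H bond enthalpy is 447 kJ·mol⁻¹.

ΔH ≈ −245 kJ

Bonds broken (reactants):
  C≡C: 1 × 823 = 823
  C–C: 1 × 358 = 358
  C–H: 4 × 401 = 1604
  H–H: 2 × 447 = 894
  Σ(broken) = 3679 kJ
Bonds formed (products):
  C–C: 2 × 358 = 716
  C–H: 8 × 401 = 3208
  Σ(formed) = 3924 kJ
ΔH = Σ(broken) − Σ(formed) = 3679 − 3924 = −245 kJ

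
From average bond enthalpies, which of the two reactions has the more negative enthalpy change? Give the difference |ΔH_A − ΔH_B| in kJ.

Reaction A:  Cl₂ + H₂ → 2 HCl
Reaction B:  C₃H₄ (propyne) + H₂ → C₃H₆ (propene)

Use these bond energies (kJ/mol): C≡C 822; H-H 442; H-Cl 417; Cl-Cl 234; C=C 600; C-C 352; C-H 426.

Reaction A:
  Bonds broken (reactants):
    Cl-Cl: 1 × 234 = 234
    H-H: 1 × 442 = 442
    Σ(broken) = 676 kJ
  Bonds formed (products):
    H-Cl: 2 × 417 = 834
    Σ(formed) = 834 kJ
  ΔH_A = 676 − 834 = −158 kJ
Reaction B:
  Bonds broken (reactants):
    C≡C: 1 × 822 = 822
    C-C: 1 × 352 = 352
    C-H: 4 × 426 = 1704
    H-H: 1 × 442 = 442
    Σ(broken) = 3320 kJ
  Bonds formed (products):
    C-C: 1 × 352 = 352
    C-H: 6 × 426 = 2556
    C=C: 1 × 600 = 600
    Σ(formed) = 3508 kJ
  ΔH_B = 3320 − 3508 = −188 kJ
ΔH_A − ΔH_B = +30 kJ, so reaction B has the more negative ΔH; |ΔH_A − ΔH_B| = 30 kJ.

Reaction B, by 30 kJ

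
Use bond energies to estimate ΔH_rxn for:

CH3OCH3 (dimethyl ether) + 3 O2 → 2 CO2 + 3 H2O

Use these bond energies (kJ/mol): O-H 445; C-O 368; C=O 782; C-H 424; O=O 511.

Bonds broken (reactants):
  C-H: 6 × 424 = 2544
  C-O: 2 × 368 = 736
  O=O: 3 × 511 = 1533
  Σ(broken) = 4813 kJ
Bonds formed (products):
  C=O: 4 × 782 = 3128
  O-H: 6 × 445 = 2670
  Σ(formed) = 5798 kJ
ΔH = Σ(broken) − Σ(formed) = 4813 − 5798 = −985 kJ

ΔH ≈ −985 kJ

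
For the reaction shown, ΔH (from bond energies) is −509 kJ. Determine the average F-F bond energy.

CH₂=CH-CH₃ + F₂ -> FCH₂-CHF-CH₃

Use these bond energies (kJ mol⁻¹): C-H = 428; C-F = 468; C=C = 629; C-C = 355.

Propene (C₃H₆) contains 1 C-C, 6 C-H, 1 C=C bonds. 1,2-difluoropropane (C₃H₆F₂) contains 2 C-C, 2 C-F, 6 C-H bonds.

D(F-F) ≈ 153 kJ/mol

Let D be the F-F bond energy.
Σ(broken) = 1×355 + 6×428 + 1×629 + 1×D = 3552 + D
Σ(formed) = 2×355 + 2×468 + 6×428 = 4214
ΔH = Σ(broken) − Σ(formed) = (3552 + D) − (4214) = −662 + D
Setting this equal to −509 kJ gives D = 153 kJ/mol.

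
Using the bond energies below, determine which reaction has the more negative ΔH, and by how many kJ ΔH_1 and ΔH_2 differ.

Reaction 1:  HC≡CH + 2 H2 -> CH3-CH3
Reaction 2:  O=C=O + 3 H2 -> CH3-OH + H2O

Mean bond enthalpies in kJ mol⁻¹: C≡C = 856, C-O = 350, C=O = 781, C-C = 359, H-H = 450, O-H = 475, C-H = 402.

Reaction 1, by 142 kJ

Reaction 1:
  Bonds broken (reactants):
    C≡C: 1 × 856 = 856
    C-H: 2 × 402 = 804
    H-H: 2 × 450 = 900
    Σ(broken) = 2560 kJ
  Bonds formed (products):
    C-C: 1 × 359 = 359
    C-H: 6 × 402 = 2412
    Σ(formed) = 2771 kJ
  ΔH_1 = 2560 − 2771 = −211 kJ
Reaction 2:
  Bonds broken (reactants):
    C=O: 2 × 781 = 1562
    H-H: 3 × 450 = 1350
    Σ(broken) = 2912 kJ
  Bonds formed (products):
    C-H: 3 × 402 = 1206
    C-O: 1 × 350 = 350
    O-H: 3 × 475 = 1425
    Σ(formed) = 2981 kJ
  ΔH_2 = 2912 − 2981 = −69 kJ
ΔH_1 − ΔH_2 = −142 kJ, so reaction 1 has the more negative ΔH; |ΔH_1 − ΔH_2| = 142 kJ.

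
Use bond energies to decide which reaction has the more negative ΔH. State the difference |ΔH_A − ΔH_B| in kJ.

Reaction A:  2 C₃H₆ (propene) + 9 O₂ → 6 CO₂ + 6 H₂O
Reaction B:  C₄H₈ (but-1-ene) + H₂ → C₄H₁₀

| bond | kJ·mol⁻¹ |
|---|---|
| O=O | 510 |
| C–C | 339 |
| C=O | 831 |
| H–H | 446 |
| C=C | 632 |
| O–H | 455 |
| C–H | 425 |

Reaction A, by 3689 kJ

Reaction A:
  Bonds broken (reactants):
    C–C: 2 × 339 = 678
    C–H: 12 × 425 = 5100
    C=C: 2 × 632 = 1264
    O=O: 9 × 510 = 4590
    Σ(broken) = 11632 kJ
  Bonds formed (products):
    C=O: 12 × 831 = 9972
    O–H: 12 × 455 = 5460
    Σ(formed) = 15432 kJ
  ΔH_A = 11632 − 15432 = −3800 kJ
Reaction B:
  Bonds broken (reactants):
    C–C: 2 × 339 = 678
    C–H: 8 × 425 = 3400
    C=C: 1 × 632 = 632
    H–H: 1 × 446 = 446
    Σ(broken) = 5156 kJ
  Bonds formed (products):
    C–C: 3 × 339 = 1017
    C–H: 10 × 425 = 4250
    Σ(formed) = 5267 kJ
  ΔH_B = 5156 − 5267 = −111 kJ
ΔH_A − ΔH_B = −3689 kJ, so reaction A has the more negative ΔH; |ΔH_A − ΔH_B| = 3689 kJ.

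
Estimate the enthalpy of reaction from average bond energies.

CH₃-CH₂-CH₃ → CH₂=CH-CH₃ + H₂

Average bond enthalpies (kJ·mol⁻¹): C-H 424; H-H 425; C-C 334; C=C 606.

ΔH ≈ +151 kJ

Bonds broken (reactants):
  C-C: 2 × 334 = 668
  C-H: 8 × 424 = 3392
  Σ(broken) = 4060 kJ
Bonds formed (products):
  C-C: 1 × 334 = 334
  C-H: 6 × 424 = 2544
  C=C: 1 × 606 = 606
  H-H: 1 × 425 = 425
  Σ(formed) = 3909 kJ
ΔH = Σ(broken) − Σ(formed) = 4060 − 3909 = +151 kJ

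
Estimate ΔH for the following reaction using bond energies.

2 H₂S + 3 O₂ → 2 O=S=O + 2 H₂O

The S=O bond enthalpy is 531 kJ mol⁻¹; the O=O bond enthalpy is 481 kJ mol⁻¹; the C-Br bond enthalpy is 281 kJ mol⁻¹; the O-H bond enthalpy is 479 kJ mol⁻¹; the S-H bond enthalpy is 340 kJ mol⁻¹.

ΔH ≈ −1237 kJ

Bonds broken (reactants):
  O=O: 3 × 481 = 1443
  S-H: 4 × 340 = 1360
  Σ(broken) = 2803 kJ
Bonds formed (products):
  O-H: 4 × 479 = 1916
  S=O: 4 × 531 = 2124
  Σ(formed) = 4040 kJ
ΔH = Σ(broken) − Σ(formed) = 2803 − 4040 = −1237 kJ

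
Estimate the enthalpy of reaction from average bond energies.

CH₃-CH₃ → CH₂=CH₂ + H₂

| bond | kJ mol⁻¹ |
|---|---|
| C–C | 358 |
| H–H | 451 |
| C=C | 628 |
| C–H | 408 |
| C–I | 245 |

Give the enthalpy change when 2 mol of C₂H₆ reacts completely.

Bonds broken (reactants):
  C–C: 1 × 358 = 358
  C–H: 6 × 408 = 2448
  Σ(broken) = 2806 kJ
Bonds formed (products):
  C–H: 4 × 408 = 1632
  C=C: 1 × 628 = 628
  H–H: 1 × 451 = 451
  Σ(formed) = 2711 kJ
ΔH = Σ(broken) − Σ(formed) = 2806 − 2711 = +95 kJ
For 2× the reaction as written: 2 × (+95) = +190 kJ

ΔH = +190 kJ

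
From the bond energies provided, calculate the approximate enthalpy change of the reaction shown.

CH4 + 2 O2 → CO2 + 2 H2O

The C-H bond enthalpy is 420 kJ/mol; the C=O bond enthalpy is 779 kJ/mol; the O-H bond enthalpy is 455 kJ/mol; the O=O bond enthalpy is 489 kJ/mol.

Bonds broken (reactants):
  C-H: 4 × 420 = 1680
  O=O: 2 × 489 = 978
  Σ(broken) = 2658 kJ
Bonds formed (products):
  C=O: 2 × 779 = 1558
  O-H: 4 × 455 = 1820
  Σ(formed) = 3378 kJ
ΔH = Σ(broken) − Σ(formed) = 2658 − 3378 = −720 kJ

ΔH ≈ −720 kJ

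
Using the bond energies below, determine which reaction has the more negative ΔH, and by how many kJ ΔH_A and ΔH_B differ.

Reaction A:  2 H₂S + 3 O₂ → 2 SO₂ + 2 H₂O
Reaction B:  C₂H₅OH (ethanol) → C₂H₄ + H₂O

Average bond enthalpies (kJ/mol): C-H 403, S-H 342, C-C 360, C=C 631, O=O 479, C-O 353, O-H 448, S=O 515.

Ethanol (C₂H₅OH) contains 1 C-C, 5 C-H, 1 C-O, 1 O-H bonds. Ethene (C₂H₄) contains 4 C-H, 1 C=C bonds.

Reaction A:
  Bonds broken (reactants):
    O=O: 3 × 479 = 1437
    S-H: 4 × 342 = 1368
    Σ(broken) = 2805 kJ
  Bonds formed (products):
    O-H: 4 × 448 = 1792
    S=O: 4 × 515 = 2060
    Σ(formed) = 3852 kJ
  ΔH_A = 2805 − 3852 = −1047 kJ
Reaction B:
  Bonds broken (reactants):
    C-C: 1 × 360 = 360
    C-H: 5 × 403 = 2015
    C-O: 1 × 353 = 353
    O-H: 1 × 448 = 448
    Σ(broken) = 3176 kJ
  Bonds formed (products):
    C-H: 4 × 403 = 1612
    C=C: 1 × 631 = 631
    O-H: 2 × 448 = 896
    Σ(formed) = 3139 kJ
  ΔH_B = 3176 − 3139 = +37 kJ
ΔH_A − ΔH_B = −1084 kJ, so reaction A has the more negative ΔH; |ΔH_A − ΔH_B| = 1084 kJ.

Reaction A, by 1084 kJ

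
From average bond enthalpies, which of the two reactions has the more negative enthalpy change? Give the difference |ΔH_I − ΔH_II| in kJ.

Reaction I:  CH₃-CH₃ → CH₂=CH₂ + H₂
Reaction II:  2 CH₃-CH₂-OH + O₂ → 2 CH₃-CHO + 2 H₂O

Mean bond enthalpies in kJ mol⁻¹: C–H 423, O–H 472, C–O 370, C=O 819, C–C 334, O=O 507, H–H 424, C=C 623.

Reaction I:
  Bonds broken (reactants):
    C–C: 1 × 334 = 334
    C–H: 6 × 423 = 2538
    Σ(broken) = 2872 kJ
  Bonds formed (products):
    C–H: 4 × 423 = 1692
    C=C: 1 × 623 = 623
    H–H: 1 × 424 = 424
    Σ(formed) = 2739 kJ
  ΔH_I = 2872 − 2739 = +133 kJ
Reaction II:
  Bonds broken (reactants):
    C–C: 2 × 334 = 668
    C–H: 10 × 423 = 4230
    C–O: 2 × 370 = 740
    O–H: 2 × 472 = 944
    O=O: 1 × 507 = 507
    Σ(broken) = 7089 kJ
  Bonds formed (products):
    C–C: 2 × 334 = 668
    C–H: 8 × 423 = 3384
    C=O: 2 × 819 = 1638
    O–H: 4 × 472 = 1888
    Σ(formed) = 7578 kJ
  ΔH_II = 7089 − 7578 = −489 kJ
ΔH_I − ΔH_II = +622 kJ, so reaction II has the more negative ΔH; |ΔH_I − ΔH_II| = 622 kJ.

Reaction II, by 622 kJ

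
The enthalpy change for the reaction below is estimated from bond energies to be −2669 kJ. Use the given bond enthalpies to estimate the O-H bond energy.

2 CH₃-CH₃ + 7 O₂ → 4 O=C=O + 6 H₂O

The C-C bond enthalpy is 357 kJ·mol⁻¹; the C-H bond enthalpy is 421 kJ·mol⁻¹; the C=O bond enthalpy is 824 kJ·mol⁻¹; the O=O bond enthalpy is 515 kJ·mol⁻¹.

D(O-H) ≈ 454 kJ/mol

Let D be the O-H bond energy.
Σ(broken) = 2×357 + 12×421 + 7×515 = 9371
Σ(formed) = 8×824 + 12×D = 6592 + 12D
ΔH = Σ(broken) − Σ(formed) = (9371) − (6592 + 12D) = +2779 − 12D
Setting this equal to −2669 kJ gives 12D = 5448, so D = 454 kJ/mol.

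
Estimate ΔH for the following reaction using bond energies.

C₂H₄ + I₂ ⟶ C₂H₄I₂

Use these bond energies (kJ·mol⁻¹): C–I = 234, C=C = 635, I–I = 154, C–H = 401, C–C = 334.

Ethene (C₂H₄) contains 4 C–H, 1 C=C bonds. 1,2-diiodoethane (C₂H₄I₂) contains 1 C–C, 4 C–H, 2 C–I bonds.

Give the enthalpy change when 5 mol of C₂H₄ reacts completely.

Bonds broken (reactants):
  C–H: 4 × 401 = 1604
  C=C: 1 × 635 = 635
  I–I: 1 × 154 = 154
  Σ(broken) = 2393 kJ
Bonds formed (products):
  C–C: 1 × 334 = 334
  C–H: 4 × 401 = 1604
  C–I: 2 × 234 = 468
  Σ(formed) = 2406 kJ
ΔH = Σ(broken) − Σ(formed) = 2393 − 2406 = −13 kJ
For 5× the reaction as written: 5 × (−13) = −65 kJ

ΔH = −65 kJ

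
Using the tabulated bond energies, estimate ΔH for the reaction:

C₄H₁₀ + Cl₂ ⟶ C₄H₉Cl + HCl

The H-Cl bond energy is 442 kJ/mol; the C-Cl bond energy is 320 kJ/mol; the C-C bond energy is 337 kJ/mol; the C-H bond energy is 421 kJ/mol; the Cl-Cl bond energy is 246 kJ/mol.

Bonds broken (reactants):
  C-C: 3 × 337 = 1011
  C-H: 10 × 421 = 4210
  Cl-Cl: 1 × 246 = 246
  Σ(broken) = 5467 kJ
Bonds formed (products):
  C-C: 3 × 337 = 1011
  C-Cl: 1 × 320 = 320
  C-H: 9 × 421 = 3789
  H-Cl: 1 × 442 = 442
  Σ(formed) = 5562 kJ
ΔH = Σ(broken) − Σ(formed) = 5467 − 5562 = −95 kJ

ΔH ≈ −95 kJ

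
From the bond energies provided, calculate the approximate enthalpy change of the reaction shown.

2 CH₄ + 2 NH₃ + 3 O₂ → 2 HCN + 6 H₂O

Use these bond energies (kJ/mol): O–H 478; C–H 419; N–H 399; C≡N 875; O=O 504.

ΔH ≈ −1066 kJ

Bonds broken (reactants):
  C–H: 8 × 419 = 3352
  N–H: 6 × 399 = 2394
  O=O: 3 × 504 = 1512
  Σ(broken) = 7258 kJ
Bonds formed (products):
  C≡N: 2 × 875 = 1750
  C–H: 2 × 419 = 838
  O–H: 12 × 478 = 5736
  Σ(formed) = 8324 kJ
ΔH = Σ(broken) − Σ(formed) = 7258 − 8324 = −1066 kJ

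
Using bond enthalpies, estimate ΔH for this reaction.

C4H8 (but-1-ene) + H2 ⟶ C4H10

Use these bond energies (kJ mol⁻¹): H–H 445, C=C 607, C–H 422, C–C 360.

Bonds broken (reactants):
  C–C: 2 × 360 = 720
  C–H: 8 × 422 = 3376
  C=C: 1 × 607 = 607
  H–H: 1 × 445 = 445
  Σ(broken) = 5148 kJ
Bonds formed (products):
  C–C: 3 × 360 = 1080
  C–H: 10 × 422 = 4220
  Σ(formed) = 5300 kJ
ΔH = Σ(broken) − Σ(formed) = 5148 − 5300 = −152 kJ

ΔH ≈ −152 kJ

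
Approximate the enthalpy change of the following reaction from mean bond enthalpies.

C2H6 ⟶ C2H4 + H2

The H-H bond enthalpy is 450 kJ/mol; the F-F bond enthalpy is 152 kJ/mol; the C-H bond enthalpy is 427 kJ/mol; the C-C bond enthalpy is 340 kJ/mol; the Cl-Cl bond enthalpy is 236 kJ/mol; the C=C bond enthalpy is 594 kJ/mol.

ΔH ≈ +150 kJ

Bonds broken (reactants):
  C-C: 1 × 340 = 340
  C-H: 6 × 427 = 2562
  Σ(broken) = 2902 kJ
Bonds formed (products):
  C-H: 4 × 427 = 1708
  C=C: 1 × 594 = 594
  H-H: 1 × 450 = 450
  Σ(formed) = 2752 kJ
ΔH = Σ(broken) − Σ(formed) = 2902 − 2752 = +150 kJ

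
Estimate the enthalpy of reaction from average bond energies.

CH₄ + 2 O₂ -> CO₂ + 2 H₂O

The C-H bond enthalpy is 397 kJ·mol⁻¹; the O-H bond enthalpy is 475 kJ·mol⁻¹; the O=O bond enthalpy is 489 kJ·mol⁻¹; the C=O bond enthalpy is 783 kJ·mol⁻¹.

ΔH ≈ −900 kJ

Bonds broken (reactants):
  C-H: 4 × 397 = 1588
  O=O: 2 × 489 = 978
  Σ(broken) = 2566 kJ
Bonds formed (products):
  C=O: 2 × 783 = 1566
  O-H: 4 × 475 = 1900
  Σ(formed) = 3466 kJ
ΔH = Σ(broken) − Σ(formed) = 2566 − 3466 = −900 kJ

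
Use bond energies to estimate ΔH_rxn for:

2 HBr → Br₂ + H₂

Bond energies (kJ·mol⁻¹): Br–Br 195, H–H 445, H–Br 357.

ΔH ≈ +74 kJ

Bonds broken (reactants):
  H–Br: 2 × 357 = 714
  Σ(broken) = 714 kJ
Bonds formed (products):
  Br–Br: 1 × 195 = 195
  H–H: 1 × 445 = 445
  Σ(formed) = 640 kJ
ΔH = Σ(broken) − Σ(formed) = 714 − 640 = +74 kJ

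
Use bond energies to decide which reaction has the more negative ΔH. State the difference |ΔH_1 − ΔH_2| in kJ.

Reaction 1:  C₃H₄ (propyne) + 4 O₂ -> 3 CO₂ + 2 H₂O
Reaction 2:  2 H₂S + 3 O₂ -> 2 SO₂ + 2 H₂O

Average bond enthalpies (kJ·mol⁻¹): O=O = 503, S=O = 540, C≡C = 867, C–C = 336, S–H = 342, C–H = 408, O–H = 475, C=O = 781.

Reaction 1, by 556 kJ

Reaction 1:
  Bonds broken (reactants):
    C≡C: 1 × 867 = 867
    C–C: 1 × 336 = 336
    C–H: 4 × 408 = 1632
    O=O: 4 × 503 = 2012
    Σ(broken) = 4847 kJ
  Bonds formed (products):
    C=O: 6 × 781 = 4686
    O–H: 4 × 475 = 1900
    Σ(formed) = 6586 kJ
  ΔH_1 = 4847 − 6586 = −1739 kJ
Reaction 2:
  Bonds broken (reactants):
    O=O: 3 × 503 = 1509
    S–H: 4 × 342 = 1368
    Σ(broken) = 2877 kJ
  Bonds formed (products):
    O–H: 4 × 475 = 1900
    S=O: 4 × 540 = 2160
    Σ(formed) = 4060 kJ
  ΔH_2 = 2877 − 4060 = −1183 kJ
ΔH_1 − ΔH_2 = −556 kJ, so reaction 1 has the more negative ΔH; |ΔH_1 − ΔH_2| = 556 kJ.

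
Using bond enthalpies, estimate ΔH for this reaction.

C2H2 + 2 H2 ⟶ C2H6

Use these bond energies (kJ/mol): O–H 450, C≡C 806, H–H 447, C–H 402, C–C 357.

Bonds broken (reactants):
  C≡C: 1 × 806 = 806
  C–H: 2 × 402 = 804
  H–H: 2 × 447 = 894
  Σ(broken) = 2504 kJ
Bonds formed (products):
  C–C: 1 × 357 = 357
  C–H: 6 × 402 = 2412
  Σ(formed) = 2769 kJ
ΔH = Σ(broken) − Σ(formed) = 2504 − 2769 = −265 kJ

ΔH ≈ −265 kJ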